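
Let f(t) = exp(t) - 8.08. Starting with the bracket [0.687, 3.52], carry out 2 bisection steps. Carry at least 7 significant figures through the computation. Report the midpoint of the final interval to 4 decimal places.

f(0.687000) = -6.092257, f(3.520000) = 25.704428 (opposite signs)
step 1: m = 2.103500, f(m) = 0.114802 > 0 → root in [0.687000, 2.103500]
step 2: m = 1.395250, f(m) = -4.044017 < 0 → root in [1.395250, 2.103500]
Midpoint of [1.395250, 2.103500] = 1.749375

1.7494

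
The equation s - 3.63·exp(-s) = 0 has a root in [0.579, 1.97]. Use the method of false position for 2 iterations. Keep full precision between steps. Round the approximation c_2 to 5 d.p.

f(0.579000) = -1.455465, f(1.970000) = 1.463772
step 1: c = 1.272521, f(c) = 0.255669 > 0 → new bracket [0.579000, 1.272521]
step 2: c = 1.168899, f(c) = 0.041025 > 0 → new bracket [0.579000, 1.168899]

1.16890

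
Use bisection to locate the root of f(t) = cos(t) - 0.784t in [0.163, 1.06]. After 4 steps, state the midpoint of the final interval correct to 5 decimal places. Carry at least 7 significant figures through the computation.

0.86378

f(0.163000) = 0.858953, f(1.060000) = -0.342168 (opposite signs)
step 1: m = 0.611500, f(m) = 0.339372 > 0 → root in [0.611500, 1.060000]
step 2: m = 0.835750, f(m) = 0.015394 > 0 → root in [0.835750, 1.060000]
step 3: m = 0.947875, f(m) = -0.159724 < 0 → root in [0.835750, 0.947875]
step 4: m = 0.891813, f(m) = -0.071178 < 0 → root in [0.835750, 0.891813]
Midpoint of [0.835750, 0.891813] = 0.863781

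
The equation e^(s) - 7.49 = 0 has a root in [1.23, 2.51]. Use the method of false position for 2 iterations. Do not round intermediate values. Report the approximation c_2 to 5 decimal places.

f(1.230000) = -4.068770, f(2.510000) = 4.814930
step 1: c = 1.816245, f(c) = -1.341273 < 0 → new bracket [1.816245, 2.510000]
step 2: c = 1.967396, f(c) = -0.337973 < 0 → new bracket [1.967396, 2.510000]

1.96740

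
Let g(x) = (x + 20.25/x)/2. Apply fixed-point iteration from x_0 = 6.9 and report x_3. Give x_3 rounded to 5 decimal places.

4.50003

x_1 = g(6.900000) = 4.917391
x_2 = g(4.917391) = 4.517714
x_3 = g(4.517714) = 4.500035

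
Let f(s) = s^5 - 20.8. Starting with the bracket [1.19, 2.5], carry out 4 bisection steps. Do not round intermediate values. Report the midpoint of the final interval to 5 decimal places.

1.80406

f(1.190000) = -18.413646, f(2.500000) = 76.856250 (opposite signs)
step 1: m = 1.845000, f(m) = 0.578728 > 0 → root in [1.190000, 1.845000]
step 2: m = 1.517500, f(m) = -12.752824 < 0 → root in [1.517500, 1.845000]
step 3: m = 1.681250, f(m) = -7.367357 < 0 → root in [1.681250, 1.845000]
step 4: m = 1.763125, f(m) = -3.762121 < 0 → root in [1.763125, 1.845000]
Midpoint of [1.763125, 1.845000] = 1.804063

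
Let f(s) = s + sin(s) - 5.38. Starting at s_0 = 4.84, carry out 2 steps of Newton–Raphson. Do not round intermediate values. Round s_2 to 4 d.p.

5.8309

Newton update: s ← s − f(s)/f'(s).
f'(s) = 1 + cos(s)
s_0 = 4.840000: f = -1.531869, f' = 1.127265 → s_1 = 4.840000 - (-1.531869)/(1.127265) = 6.198925
s_1 = 6.198925: f = 0.734765, f' = 1.996452 → s_2 = 6.198925 - (0.734765)/(1.996452) = 5.830890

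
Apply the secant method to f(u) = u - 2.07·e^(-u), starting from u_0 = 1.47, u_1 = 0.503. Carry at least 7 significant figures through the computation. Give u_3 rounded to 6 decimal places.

0.872885

f(u_0) = 0.994054, f(u_1) = -0.748758
u_2 = 0.503000 - (-0.748758)·(0.503000 - 1.470000)/(-0.748758 - (0.994054)) = 0.918449; f(u_2) = 0.092233
u_3 = 0.918449 - (0.092233)·(0.918449 - 0.503000)/(0.092233 - (-0.748758)) = 0.872885; f(u_3) = 0.008154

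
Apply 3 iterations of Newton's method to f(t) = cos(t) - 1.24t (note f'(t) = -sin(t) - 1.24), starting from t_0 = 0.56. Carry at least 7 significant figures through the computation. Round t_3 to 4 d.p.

t_0 = 0.560000: f = 0.152855, f' = -1.771186 → t_1 = 0.560000 - (0.152855)/(-1.771186) = 0.646301
t_1 = 0.646301: f = -0.003096, f' = -1.842238 → t_2 = 0.646301 - (-0.003096)/(-1.842238) = 0.644620
t_2 = 0.644620: f = -0.000001, f' = -1.840895 → t_3 = 0.644620 - (-0.000001)/(-1.840895) = 0.644620

0.6446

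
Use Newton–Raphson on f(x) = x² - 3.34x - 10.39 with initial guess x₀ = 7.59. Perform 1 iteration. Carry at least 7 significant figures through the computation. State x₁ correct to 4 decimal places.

5.7431

f'(x) = 2x - 3.34
x_0 = 7.590000: f = 21.867500, f' = 11.840000 → x_1 = 7.590000 - (21.867500)/(11.840000) = 5.743083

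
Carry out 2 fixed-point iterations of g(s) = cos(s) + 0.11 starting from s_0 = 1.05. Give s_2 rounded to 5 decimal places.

0.93104

s_1 = g(1.050000) = 0.607571
s_2 = g(0.607571) = 0.931037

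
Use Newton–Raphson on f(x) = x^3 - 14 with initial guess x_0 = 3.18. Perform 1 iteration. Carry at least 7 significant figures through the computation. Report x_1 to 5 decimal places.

2.58148

f'(x) = 3x^2
x_0 = 3.180000: f = 18.157432, f' = 30.337200 → x_1 = 3.180000 - (18.157432)/(30.337200) = 2.581480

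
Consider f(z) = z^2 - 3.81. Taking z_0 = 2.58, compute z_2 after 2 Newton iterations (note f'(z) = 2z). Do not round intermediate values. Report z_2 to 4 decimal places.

z_0 = 2.580000: f = 2.846400, f' = 5.160000 → z_1 = 2.580000 - (2.846400)/(5.160000) = 2.028372
z_1 = 2.028372: f = 0.304293, f' = 4.056744 → z_2 = 2.028372 - (0.304293)/(4.056744) = 1.953363

1.9534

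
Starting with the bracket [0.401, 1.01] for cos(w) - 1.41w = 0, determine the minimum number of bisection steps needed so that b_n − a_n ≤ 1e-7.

23

Initial width b − a = 1.01 − 0.401 = 0.609000.
After n steps the width is (b−a)/2^n; need (b−a)/2^n ≤ 1e-7.
So n ≥ log₂(0.609000/1e-7) = log₂(6090000.0000) ≈ 22.5380.
Hence n = 23.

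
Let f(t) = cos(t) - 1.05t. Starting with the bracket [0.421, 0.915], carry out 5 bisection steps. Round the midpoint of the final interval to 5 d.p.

f(0.421000) = 0.470631, f(0.915000) = -0.350959 (opposite signs)
step 1: m = 0.668000, f(m) = 0.083662 > 0 → root in [0.668000, 0.915000]
step 2: m = 0.791500, f(m) = -0.128296 < 0 → root in [0.668000, 0.791500]
step 3: m = 0.729750, f(m) = -0.020896 < 0 → root in [0.668000, 0.729750]
step 4: m = 0.698875, f(m) = 0.031748 > 0 → root in [0.698875, 0.729750]
step 5: m = 0.714313, f(m) = 0.005516 > 0 → root in [0.714313, 0.729750]
Midpoint of [0.714313, 0.729750] = 0.722031

0.72203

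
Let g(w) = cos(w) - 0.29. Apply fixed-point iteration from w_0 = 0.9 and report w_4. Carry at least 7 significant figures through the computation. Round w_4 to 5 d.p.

w_1 = g(0.900000) = 0.331610
w_2 = g(0.331610) = 0.655519
w_3 = g(0.655519) = 0.502731
w_4 = g(0.502731) = 0.586270

0.58627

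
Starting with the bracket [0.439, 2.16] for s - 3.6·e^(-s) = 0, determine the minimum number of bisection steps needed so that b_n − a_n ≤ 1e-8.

28

Initial width b − a = 2.16 − 0.439 = 1.721000.
After n steps the width is (b−a)/2^n; need (b−a)/2^n ≤ 1e-8.
So n ≥ log₂(1.721000/1e-8) = log₂(172100000.0000) ≈ 27.3587.
Hence n = 28.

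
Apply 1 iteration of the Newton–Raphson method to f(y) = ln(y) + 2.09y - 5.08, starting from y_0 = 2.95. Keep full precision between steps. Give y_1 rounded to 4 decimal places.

Newton update: y ← y − f(y)/f'(y).
f'(y) = 1/y + 2.09
y_0 = 2.950000: f = 2.167305, f' = 2.428983 → y_1 = 2.950000 - (2.167305)/(2.428983) = 2.057731

2.0577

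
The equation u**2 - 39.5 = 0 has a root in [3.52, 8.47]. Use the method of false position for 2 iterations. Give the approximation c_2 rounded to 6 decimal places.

6.207642

f(3.520000) = -27.109600, f(8.470000) = 32.240900
step 1: c = 5.781018, f(c) = -6.079836 < 0 → new bracket [5.781018, 8.470000]
step 2: c = 6.207642, f(c) = -0.965178 < 0 → new bracket [6.207642, 8.470000]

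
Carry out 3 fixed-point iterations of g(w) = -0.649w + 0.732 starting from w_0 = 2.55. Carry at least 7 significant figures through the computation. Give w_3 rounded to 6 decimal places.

-0.131815

w_1 = g(2.550000) = -0.922950
w_2 = g(-0.922950) = 1.330995
w_3 = g(1.330995) = -0.131815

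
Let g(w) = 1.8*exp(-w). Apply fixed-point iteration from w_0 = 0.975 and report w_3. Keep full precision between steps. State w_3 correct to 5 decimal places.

w_1 = g(0.975000) = 0.678946
w_2 = g(0.678946) = 0.912872
w_3 = g(0.912872) = 0.722466

0.72247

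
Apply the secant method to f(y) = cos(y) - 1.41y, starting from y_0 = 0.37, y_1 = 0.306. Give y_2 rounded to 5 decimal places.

0.60578

Secant update: y_(k+1) = y_k − f(y_k)·(y_k − y_(k-1))/(f(y_k) − f(y_(k-1))).
f(y_0) = 0.410627, f(y_1) = 0.522086
y_2 = 0.306000 - (0.522086)·(0.306000 - 0.370000)/(0.522086 - (0.410627)) = 0.605783; f(y_2) = -0.032098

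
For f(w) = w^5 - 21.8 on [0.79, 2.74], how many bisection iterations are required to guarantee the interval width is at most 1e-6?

21

Initial width b − a = 2.74 − 0.79 = 1.950000.
After n steps the width is (b−a)/2^n; need (b−a)/2^n ≤ 1e-6.
So n ≥ log₂(1.950000/1e-6) = log₂(1950000.0000) ≈ 20.8950.
Hence n = 21.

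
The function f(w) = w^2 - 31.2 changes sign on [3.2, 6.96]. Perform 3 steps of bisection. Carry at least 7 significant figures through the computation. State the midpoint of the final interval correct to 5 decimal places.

5.78500

f(3.200000) = -20.960000, f(6.960000) = 17.241600 (opposite signs)
step 1: m = 5.080000, f(m) = -5.393600 < 0 → root in [5.080000, 6.960000]
step 2: m = 6.020000, f(m) = 5.040400 > 0 → root in [5.080000, 6.020000]
step 3: m = 5.550000, f(m) = -0.397500 < 0 → root in [5.550000, 6.020000]
Midpoint of [5.550000, 6.020000] = 5.785000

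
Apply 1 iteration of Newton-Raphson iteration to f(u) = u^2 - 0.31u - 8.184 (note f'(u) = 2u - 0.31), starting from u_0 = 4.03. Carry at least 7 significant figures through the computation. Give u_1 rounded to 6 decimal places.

u_0 = 4.030000: f = 6.807600, f' = 7.750000 → u_1 = 4.030000 - (6.807600)/(7.750000) = 3.151600

3.151600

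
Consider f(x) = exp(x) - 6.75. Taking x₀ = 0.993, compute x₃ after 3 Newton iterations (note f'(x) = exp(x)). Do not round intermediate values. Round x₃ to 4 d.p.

Newton update: x ← x − f(x)/f'(x).
x_0 = 0.993000: f = -4.050680, f' = 2.699320 → x_1 = 0.993000 - (-4.050680)/(2.699320) = 2.493630
x_1 = 2.493630: f = 5.355132, f' = 12.105132 → x_2 = 2.493630 - (5.355132)/(12.105132) = 2.051244
x_2 = 2.051244: f = 1.027572, f' = 7.777572 → x_3 = 2.051244 - (1.027572)/(7.777572) = 1.919124

1.9191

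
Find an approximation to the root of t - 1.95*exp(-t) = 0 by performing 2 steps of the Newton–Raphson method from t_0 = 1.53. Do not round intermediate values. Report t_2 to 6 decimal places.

Newton update: t ← t − f(t)/f'(t).
f'(t) = 1 + 1.95*exp(-t)
t_0 = 1.530000: f = 1.107755, f' = 1.422245 → t_1 = 1.530000 - (1.107755)/(1.422245) = 0.751122
t_1 = 0.751122: f = -0.168960, f' = 1.920082 → t_2 = 0.751122 - (-0.168960)/(1.920082) = 0.839118

0.839118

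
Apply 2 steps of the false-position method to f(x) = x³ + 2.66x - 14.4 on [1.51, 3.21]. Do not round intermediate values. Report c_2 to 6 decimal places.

1.993032

f(1.510000) = -6.940449, f(3.210000) = 27.214761
step 1: c = 1.855445, f(c) = -3.076814 < 0 → new bracket [1.855445, 3.210000]
step 2: c = 1.993032, f(c) = -1.181860 < 0 → new bracket [1.993032, 3.210000]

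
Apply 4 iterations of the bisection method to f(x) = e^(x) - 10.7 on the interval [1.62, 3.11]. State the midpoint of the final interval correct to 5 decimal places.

2.41156

f(1.620000) = -5.646910, f(3.110000) = 11.721044 (opposite signs)
step 1: m = 2.365000, f(m) = -0.055961 < 0 → root in [2.365000, 3.110000]
step 2: m = 2.737500, f(m) = 4.748316 > 0 → root in [2.365000, 2.737500]
step 3: m = 2.551250, f(m) = 2.123123 > 0 → root in [2.365000, 2.551250]
step 4: m = 2.458125, f(m) = 0.982886 > 0 → root in [2.365000, 2.458125]
Midpoint of [2.365000, 2.458125] = 2.411563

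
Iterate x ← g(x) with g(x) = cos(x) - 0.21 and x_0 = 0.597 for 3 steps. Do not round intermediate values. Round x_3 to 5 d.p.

x_1 = g(0.597000) = 0.617026
x_2 = g(0.617026) = 0.605603
x_3 = g(0.605603) = 0.612159

0.61216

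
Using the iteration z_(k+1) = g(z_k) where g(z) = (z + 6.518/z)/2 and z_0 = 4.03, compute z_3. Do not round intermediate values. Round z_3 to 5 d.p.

2.55307

z_1 = g(4.030000) = 2.823685
z_2 = g(2.823685) = 2.566008
z_3 = g(2.566008) = 2.553070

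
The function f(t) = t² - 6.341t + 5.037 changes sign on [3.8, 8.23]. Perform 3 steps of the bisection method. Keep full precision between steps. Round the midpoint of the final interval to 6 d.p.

f(3.800000) = -4.618800, f(8.230000) = 20.583470 (opposite signs)
step 1: m = 6.015000, f(m) = 3.076110 > 0 → root in [3.800000, 6.015000]
step 2: m = 4.907500, f(m) = -1.997901 < 0 → root in [4.907500, 6.015000]
step 3: m = 5.461250, f(m) = 0.232465 > 0 → root in [4.907500, 5.461250]
Midpoint of [4.907500, 5.461250] = 5.184375

5.184375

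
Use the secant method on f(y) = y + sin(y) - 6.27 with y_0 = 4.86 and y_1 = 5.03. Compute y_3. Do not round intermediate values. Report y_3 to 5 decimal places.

f(y_0) = -2.399125, f(y_1) = -2.189984
y_2 = 5.030000 - (-2.189984)·(5.030000 - 4.860000)/(-2.189984 - (-2.399125)) = 6.810125; f(y_2) = 1.043016
y_3 = 6.810125 - (1.043016)·(6.810125 - 5.030000)/(1.043016 - (-2.189984)) = 6.235829; f(y_3) = -0.081509

6.23583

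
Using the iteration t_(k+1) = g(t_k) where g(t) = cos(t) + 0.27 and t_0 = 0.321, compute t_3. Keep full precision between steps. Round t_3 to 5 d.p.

1.08697

t_1 = g(0.321000) = 1.218920
t_2 = g(1.218920) = 0.614659
t_3 = g(0.614659) = 1.086970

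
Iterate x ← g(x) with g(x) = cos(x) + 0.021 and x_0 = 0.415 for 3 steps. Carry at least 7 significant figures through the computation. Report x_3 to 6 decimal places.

0.838396

x_1 = g(0.415000) = 0.936116
x_2 = g(0.936116) = 0.613920
x_3 = g(0.613920) = 0.838396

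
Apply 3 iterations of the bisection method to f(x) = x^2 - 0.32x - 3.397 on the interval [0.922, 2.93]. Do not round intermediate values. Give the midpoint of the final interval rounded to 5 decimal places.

2.05150

f(0.922000) = -2.841956, f(2.930000) = 4.250300 (opposite signs)
step 1: m = 1.926000, f(m) = -0.303844 < 0 → root in [1.926000, 2.930000]
step 2: m = 2.428000, f(m) = 1.721224 > 0 → root in [1.926000, 2.428000]
step 3: m = 2.177000, f(m) = 0.645689 > 0 → root in [1.926000, 2.177000]
Midpoint of [1.926000, 2.177000] = 2.051500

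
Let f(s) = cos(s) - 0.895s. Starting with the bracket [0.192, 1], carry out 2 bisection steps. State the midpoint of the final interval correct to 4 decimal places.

f(0.192000) = 0.809785, f(1.000000) = -0.354698 (opposite signs)
step 1: m = 0.596000, f(m) = 0.294168 > 0 → root in [0.596000, 1.000000]
step 2: m = 0.798000, f(m) = -0.016070 < 0 → root in [0.596000, 0.798000]
Midpoint of [0.596000, 0.798000] = 0.697000

0.6970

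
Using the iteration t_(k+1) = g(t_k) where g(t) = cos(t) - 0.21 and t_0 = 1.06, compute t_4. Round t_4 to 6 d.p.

0.657443

t_1 = g(1.060000) = 0.278872
t_2 = g(0.278872) = 0.751367
t_3 = g(0.751367) = 0.520757
t_4 = g(0.520757) = 0.657443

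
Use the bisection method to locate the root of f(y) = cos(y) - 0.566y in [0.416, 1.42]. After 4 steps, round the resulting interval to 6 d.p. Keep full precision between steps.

[0.980750, 1.043500]

f(0.416000) = 0.679257, f(1.420000) = -0.653495 (opposite signs)
step 1: m = 0.918000, f(m) = 0.087822 > 0 → root in [0.918000, 1.420000]
step 2: m = 1.169000, f(m) = -0.270582 < 0 → root in [0.918000, 1.169000]
step 3: m = 1.043500, f(m) = -0.087422 < 0 → root in [0.918000, 1.043500]
step 4: m = 0.980750, f(m) = 0.001295 > 0 → root in [0.980750, 1.043500]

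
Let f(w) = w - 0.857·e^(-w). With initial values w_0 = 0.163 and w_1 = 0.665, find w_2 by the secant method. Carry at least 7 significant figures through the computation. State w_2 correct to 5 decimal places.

0.52238

f(w_0) = -0.565100, f(w_1) = 0.224268
w_2 = 0.665000 - (0.224268)·(0.665000 - 0.163000)/(0.224268 - (-0.565100)) = 0.522376; f(w_2) = 0.014082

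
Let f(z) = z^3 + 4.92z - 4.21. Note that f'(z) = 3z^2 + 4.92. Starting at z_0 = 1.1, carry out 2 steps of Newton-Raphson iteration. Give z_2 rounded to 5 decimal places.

z_0 = 1.100000: f = 2.533000, f' = 8.550000 → z_1 = 1.100000 - (2.533000)/(8.550000) = 0.803743
z_1 = 0.803743: f = 0.263634, f' = 6.858007 → z_2 = 0.803743 - (0.263634)/(6.858007) = 0.765301

0.76530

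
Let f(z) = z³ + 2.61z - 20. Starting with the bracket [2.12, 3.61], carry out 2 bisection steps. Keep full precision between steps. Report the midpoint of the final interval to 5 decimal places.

f(2.120000) = -4.938672, f(3.610000) = 36.467981 (opposite signs)
step 1: m = 2.865000, f(m) = 10.994215 > 0 → root in [2.120000, 2.865000]
step 2: m = 2.492500, f(m) = 1.990221 > 0 → root in [2.120000, 2.492500]
Midpoint of [2.120000, 2.492500] = 2.306250

2.30625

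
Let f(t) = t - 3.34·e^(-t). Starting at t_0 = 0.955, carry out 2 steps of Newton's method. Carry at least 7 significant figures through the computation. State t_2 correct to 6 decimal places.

1.105581

f'(t) = 1 + 3.34·e^(-t)
t_0 = 0.955000: f = -0.330273, f' = 2.285273 → t_1 = 0.955000 - (-0.330273)/(2.285273) = 1.099522
t_1 = 1.099522: f = -0.012799, f' = 2.112321 → t_2 = 1.099522 - (-0.012799)/(2.112321) = 1.105581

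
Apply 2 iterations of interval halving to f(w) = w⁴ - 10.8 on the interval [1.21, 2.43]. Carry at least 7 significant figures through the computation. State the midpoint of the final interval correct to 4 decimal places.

f(1.210000) = -8.656411, f(2.430000) = 24.067844 (opposite signs)
step 1: m = 1.820000, f(m) = 0.171994 > 0 → root in [1.210000, 1.820000]
step 2: m = 1.515000, f(m) = -5.531942 < 0 → root in [1.515000, 1.820000]
Midpoint of [1.515000, 1.820000] = 1.667500

1.6675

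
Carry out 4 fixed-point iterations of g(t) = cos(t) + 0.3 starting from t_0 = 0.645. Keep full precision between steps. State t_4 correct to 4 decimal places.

0.8159

t_1 = g(0.645000) = 1.099100
t_2 = g(1.099100) = 0.754398
t_3 = g(0.754398) = 1.028684
t_4 = g(1.028684) = 0.815947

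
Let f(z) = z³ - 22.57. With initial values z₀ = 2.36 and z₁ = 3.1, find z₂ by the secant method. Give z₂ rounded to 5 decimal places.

Secant update: z_(k+1) = z_k − f(z_k)·(z_k − z_(k-1))/(f(z_k) − f(z_(k-1))).
f(z_0) = -9.425744, f(z_1) = 7.221000
z_2 = 3.100000 - (7.221000)·(3.100000 - 2.360000)/(7.221000 - (-9.425744)) = 2.779004; f(z_2) = -1.108135

2.77900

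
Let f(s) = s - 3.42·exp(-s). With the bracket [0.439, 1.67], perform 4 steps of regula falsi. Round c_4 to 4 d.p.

1.1187

f(0.439000) = -1.765808, f(1.670000) = 1.026195
step 1: c = 1.217548, f(c) = 0.205383 > 0 → new bracket [0.439000, 1.217548]
step 2: c = 1.136430, f(c) = 0.038737 > 0 → new bracket [0.439000, 1.136430]
step 3: c = 1.121459, f(c) = 0.007208 > 0 → new bracket [0.439000, 1.121459]
step 4: c = 1.118684, f(c) = 0.001338 > 0 → new bracket [0.439000, 1.118684]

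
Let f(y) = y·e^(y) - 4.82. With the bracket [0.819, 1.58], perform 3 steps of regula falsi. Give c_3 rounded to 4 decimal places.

1.3025

f(0.819000) = -2.962319, f(1.580000) = 2.850830
step 1: c = 1.206798, f(c) = -0.785963 < 0 → new bracket [1.206798, 1.580000]
step 2: c = 1.287452, f(c) = -0.154865 < 0 → new bracket [1.287452, 1.580000]
step 3: c = 1.302525, f(c) = -0.028566 < 0 → new bracket [1.302525, 1.580000]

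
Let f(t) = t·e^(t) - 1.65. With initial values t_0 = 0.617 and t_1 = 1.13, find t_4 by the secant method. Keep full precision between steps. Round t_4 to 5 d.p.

f(t_0) = -0.506477, f(t_1) = 1.848092
t_2 = 1.130000 - (1.848092)·(1.130000 - 0.617000)/(1.848092 - (-0.506477)) = 0.727348; f(t_2) = -0.144690
t_3 = 0.727348 - (-0.144690)·(0.727348 - 1.130000)/(-0.144690 - (1.848092)) = 0.756584; f(t_3) = -0.037732
t_4 = 0.756584 - (-0.037732)·(0.756584 - 0.727348)/(-0.037732 - (-0.144690)) = 0.766897; f(t_4) = 0.001188

0.76690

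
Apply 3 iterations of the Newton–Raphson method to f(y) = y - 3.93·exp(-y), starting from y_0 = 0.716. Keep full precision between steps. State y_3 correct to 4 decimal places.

1.1925

f'(y) = 1 + 3.93·exp(-y)
y_0 = 0.716000: f = -1.204603, f' = 2.920603 → y_1 = 0.716000 - (-1.204603)/(2.920603) = 1.128450
y_1 = 1.128450: f = -0.143040, f' = 2.271490 → y_2 = 1.128450 - (-0.143040)/(2.271490) = 1.191422
y_2 = 1.191422: f = -0.002469, f' = 2.193891 → y_3 = 1.191422 - (-0.002469)/(2.193891) = 1.192547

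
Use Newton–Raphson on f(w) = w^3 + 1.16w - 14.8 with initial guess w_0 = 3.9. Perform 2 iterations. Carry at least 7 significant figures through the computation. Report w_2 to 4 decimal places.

f'(w) = 3w^2 + 1.16
w_0 = 3.900000: f = 49.043000, f' = 46.790000 → w_1 = 3.900000 - (49.043000)/(46.790000) = 2.851849
w_1 = 2.851849: f = 11.702347, f' = 25.559123 → w_2 = 2.851849 - (11.702347)/(25.559123) = 2.393995

2.3940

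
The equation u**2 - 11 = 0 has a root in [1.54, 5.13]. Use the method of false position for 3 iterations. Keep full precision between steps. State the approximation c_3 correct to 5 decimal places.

f(1.540000) = -8.628400, f(5.130000) = 15.316900
step 1: c = 2.833613, f(c) = -2.970636 < 0 → new bracket [2.833613, 5.130000]
step 2: c = 3.206639, f(c) = -0.717464 < 0 → new bracket [3.206639, 5.130000]
step 3: c = 3.292701, f(c) = -0.158121 < 0 → new bracket [3.292701, 5.130000]

3.29270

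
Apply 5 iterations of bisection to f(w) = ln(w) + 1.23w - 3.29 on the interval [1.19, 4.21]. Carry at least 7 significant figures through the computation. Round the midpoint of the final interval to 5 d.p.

2.08656

f(1.190000) = -1.652347, f(4.210000) = 3.325763 (opposite signs)
step 1: m = 2.700000, f(m) = 1.024252 > 0 → root in [1.190000, 2.700000]
step 2: m = 1.945000, f(m) = -0.232388 < 0 → root in [1.945000, 2.700000]
step 3: m = 2.322500, f(m) = 0.409319 > 0 → root in [1.945000, 2.322500]
step 4: m = 2.133750, f(m) = 0.092393 > 0 → root in [1.945000, 2.133750]
step 5: m = 2.039375, f(m) = -0.068925 < 0 → root in [2.039375, 2.133750]
Midpoint of [2.039375, 2.133750] = 2.086563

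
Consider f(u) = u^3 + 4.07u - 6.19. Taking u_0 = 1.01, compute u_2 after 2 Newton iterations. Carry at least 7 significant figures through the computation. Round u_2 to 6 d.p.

f'(u) = 3u^2 + 4.07
u_0 = 1.010000: f = -1.048999, f' = 7.130300 → u_1 = 1.010000 - (-1.048999)/(7.130300) = 1.157118
u_1 = 1.157118: f = 0.068765, f' = 8.086770 → u_2 = 1.157118 - (0.068765)/(8.086770) = 1.148615

1.148615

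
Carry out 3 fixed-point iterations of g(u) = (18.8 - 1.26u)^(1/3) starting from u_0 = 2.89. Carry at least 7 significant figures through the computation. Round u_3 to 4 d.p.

2.5011

u_1 = g(2.890000) = 2.474874
u_2 = g(2.474874) = 2.503018
u_3 = g(2.503018) = 2.501130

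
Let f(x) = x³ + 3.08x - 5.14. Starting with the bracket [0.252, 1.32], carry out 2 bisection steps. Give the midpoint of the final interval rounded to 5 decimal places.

f(0.252000) = -4.347837, f(1.320000) = 1.225568 (opposite signs)
step 1: m = 0.786000, f(m) = -2.233532 < 0 → root in [0.786000, 1.320000]
step 2: m = 1.053000, f(m) = -0.729184 < 0 → root in [1.053000, 1.320000]
Midpoint of [1.053000, 1.320000] = 1.186500

1.18650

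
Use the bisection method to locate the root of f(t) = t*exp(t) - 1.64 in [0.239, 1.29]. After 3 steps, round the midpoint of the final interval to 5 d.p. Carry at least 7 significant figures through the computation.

f(0.239000) = -1.336475, f(1.290000) = 3.046295 (opposite signs)
step 1: m = 0.764500, f(m) = 0.002085 > 0 → root in [0.239000, 0.764500]
step 2: m = 0.501750, f(m) = -0.811305 < 0 → root in [0.501750, 0.764500]
step 3: m = 0.633125, f(m) = -0.447517 < 0 → root in [0.633125, 0.764500]
Midpoint of [0.633125, 0.764500] = 0.698812

0.69881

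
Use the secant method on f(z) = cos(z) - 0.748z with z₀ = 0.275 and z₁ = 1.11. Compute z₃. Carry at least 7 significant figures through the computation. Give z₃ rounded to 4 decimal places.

0.8643

f(z_0) = 0.756725, f(z_1) = -0.385618
z_2 = 1.110000 - (-0.385618)·(1.110000 - 0.275000)/(-0.385618 - (0.756725)) = 0.828131; f(z_2) = 0.056812
z_3 = 0.828131 - (0.056812)·(0.828131 - 1.110000)/(0.056812 - (-0.385618)) = 0.864325; f(z_3) = 0.002638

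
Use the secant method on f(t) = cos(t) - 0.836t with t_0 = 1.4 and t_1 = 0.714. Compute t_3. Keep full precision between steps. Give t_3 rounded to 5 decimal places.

f(t_0) = -1.000433, f(t_1) = 0.158844
t_2 = 0.714000 - (0.158844)·(0.714000 - 1.400000)/(0.158844 - (-1.000433)) = 0.807996; f(t_2) = 0.015464
t_3 = 0.807996 - (0.015464)·(0.807996 - 0.714000)/(0.015464 - (0.158844)) = 0.818134; f(t_3) = -0.000375

0.81813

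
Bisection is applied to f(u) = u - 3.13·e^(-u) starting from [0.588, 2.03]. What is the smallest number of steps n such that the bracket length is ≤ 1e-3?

11

Initial width b − a = 2.03 − 0.588 = 1.442000.
After n steps the width is (b−a)/2^n; need (b−a)/2^n ≤ 1e-3.
So n ≥ log₂(1.442000/1e-3) = log₂(1442.0000) ≈ 10.4939.
Hence n = 11.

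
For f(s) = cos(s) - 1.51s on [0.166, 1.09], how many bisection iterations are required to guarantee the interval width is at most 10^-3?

Initial width b − a = 1.09 − 0.166 = 0.924000.
After n steps the width is (b−a)/2^n; need (b−a)/2^n ≤ 10^-3.
So n ≥ log₂(0.924000/10^-3) = log₂(924.0000) ≈ 9.8517.
Hence n = 10.

10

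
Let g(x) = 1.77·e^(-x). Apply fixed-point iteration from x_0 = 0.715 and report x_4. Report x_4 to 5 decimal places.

0.76367

x_1 = g(0.715000) = 0.865870
x_2 = g(0.865870) = 0.744613
x_3 = g(0.744613) = 0.840605
x_4 = g(0.840605) = 0.763666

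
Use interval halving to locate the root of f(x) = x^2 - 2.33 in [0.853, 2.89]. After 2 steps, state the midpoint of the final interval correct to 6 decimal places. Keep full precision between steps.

1.616875

f(0.853000) = -1.602391, f(2.890000) = 6.022100 (opposite signs)
step 1: m = 1.871500, f(m) = 1.172512 > 0 → root in [0.853000, 1.871500]
step 2: m = 1.362250, f(m) = -0.474275 < 0 → root in [1.362250, 1.871500]
Midpoint of [1.362250, 1.871500] = 1.616875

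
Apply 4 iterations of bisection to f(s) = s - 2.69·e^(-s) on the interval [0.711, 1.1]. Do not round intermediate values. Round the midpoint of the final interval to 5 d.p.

0.99059

f(0.711000) = -0.610201, f(1.100000) = 0.204577 (opposite signs)
step 1: m = 0.905500, f(m) = -0.182174 < 0 → root in [0.905500, 1.100000]
step 2: m = 1.002750, f(m) = 0.015872 > 0 → root in [0.905500, 1.002750]
step 3: m = 0.954125, f(m) = -0.081926 < 0 → root in [0.954125, 1.002750]
step 4: m = 0.978438, f(m) = -0.032728 < 0 → root in [0.978438, 1.002750]
Midpoint of [0.978438, 1.002750] = 0.990594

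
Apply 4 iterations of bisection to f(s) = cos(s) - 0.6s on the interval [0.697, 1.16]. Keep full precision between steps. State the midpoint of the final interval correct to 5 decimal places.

f(0.697000) = 0.348571, f(1.160000) = -0.296660 (opposite signs)
step 1: m = 0.928500, f(m) = 0.041936 > 0 → root in [0.928500, 1.160000]
step 2: m = 1.044250, f(m) = -0.124000 < 0 → root in [0.928500, 1.044250]
step 3: m = 0.986375, f(m) = -0.040108 < 0 → root in [0.928500, 0.986375]
step 4: m = 0.957437, f(m) = 0.001155 > 0 → root in [0.957437, 0.986375]
Midpoint of [0.957437, 0.986375] = 0.971906

0.97191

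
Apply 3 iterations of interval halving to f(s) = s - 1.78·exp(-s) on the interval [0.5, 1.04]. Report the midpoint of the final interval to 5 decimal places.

0.80375

f(0.500000) = -0.579625, f(1.040000) = 0.410851 (opposite signs)
step 1: m = 0.770000, f(m) = -0.054163 < 0 → root in [0.770000, 1.040000]
step 2: m = 0.905000, f(m) = 0.184915 > 0 → root in [0.770000, 0.905000]
step 3: m = 0.837500, f(m) = 0.067132 > 0 → root in [0.770000, 0.837500]
Midpoint of [0.770000, 0.837500] = 0.803750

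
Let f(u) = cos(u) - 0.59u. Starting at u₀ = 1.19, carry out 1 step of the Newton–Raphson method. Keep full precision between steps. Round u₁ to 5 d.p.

Newton update: u ← u − f(u)/f'(u).
f'(u) = -sin(u) - 0.59
u_0 = 1.190000: f = -0.330440, f' = -1.518369 → u_1 = 1.190000 - (-0.330440)/(-1.518369) = 0.972372

0.97237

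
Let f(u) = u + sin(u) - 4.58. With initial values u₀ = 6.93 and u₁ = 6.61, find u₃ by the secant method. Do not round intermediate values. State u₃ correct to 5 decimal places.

5.36917

Secant update: u_(k+1) = u_k − f(u_k)·(u_k − u_(k-1))/(f(u_k) − f(u_(k-1))).
f(u_0) = 2.952648, f(u_1) = 2.351028
u_2 = 6.610000 - (2.351028)·(6.610000 - 6.930000)/(2.351028 - (2.952648)) = 5.359494; f(u_2) = -0.018338
u_3 = 5.359494 - (-0.018338)·(5.359494 - 6.610000)/(-0.018338 - (2.351028)) = 5.369173; f(u_3) = -0.002787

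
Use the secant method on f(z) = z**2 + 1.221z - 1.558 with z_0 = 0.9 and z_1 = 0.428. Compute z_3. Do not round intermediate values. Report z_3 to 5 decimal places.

0.78143

Secant update: z_(k+1) = z_k − f(z_k)·(z_k − z_(k-1))/(f(z_k) − f(z_(k-1))).
f(z_0) = 0.350900, f(z_1) = -0.852228
z_2 = 0.428000 - (-0.852228)·(0.428000 - 0.900000)/(-0.852228 - (0.350900)) = 0.762338; f(z_2) = -0.046026
z_3 = 0.762338 - (-0.046026)·(0.762338 - 0.428000)/(-0.046026 - (-0.852228)) = 0.781425; f(z_3) = 0.006746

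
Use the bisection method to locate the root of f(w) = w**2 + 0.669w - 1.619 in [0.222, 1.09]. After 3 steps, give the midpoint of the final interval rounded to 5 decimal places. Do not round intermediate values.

0.92725

f(0.222000) = -1.421198, f(1.090000) = 0.298310 (opposite signs)
step 1: m = 0.656000, f(m) = -0.749800 < 0 → root in [0.656000, 1.090000]
step 2: m = 0.873000, f(m) = -0.272834 < 0 → root in [0.873000, 1.090000]
step 3: m = 0.981500, f(m) = 0.000966 > 0 → root in [0.873000, 0.981500]
Midpoint of [0.873000, 0.981500] = 0.927250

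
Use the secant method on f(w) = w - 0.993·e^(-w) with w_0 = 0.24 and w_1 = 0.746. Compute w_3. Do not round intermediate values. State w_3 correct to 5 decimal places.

f(w_0) = -0.541121, f(w_1) = 0.275060
w_2 = 0.746000 - (0.275060)·(0.746000 - 0.240000)/(0.275060 - (-0.541121)) = 0.575474; f(w_2) = 0.016972
w_3 = 0.575474 - (0.016972)·(0.575474 - 0.746000)/(0.016972 - (0.275060)) = 0.564260; f(w_3) = -0.000540

0.56426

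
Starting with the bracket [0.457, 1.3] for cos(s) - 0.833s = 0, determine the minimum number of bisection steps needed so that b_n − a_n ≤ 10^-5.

17

Initial width b − a = 1.3 − 0.457 = 0.843000.
After n steps the width is (b−a)/2^n; need (b−a)/2^n ≤ 10^-5.
So n ≥ log₂(0.843000/10^-5) = log₂(84300.0000) ≈ 16.3632.
Hence n = 17.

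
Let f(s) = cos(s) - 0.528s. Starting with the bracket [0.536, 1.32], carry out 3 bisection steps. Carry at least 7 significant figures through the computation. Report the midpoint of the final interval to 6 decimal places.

f(0.536000) = 0.576750, f(1.320000) = -0.448785 (opposite signs)
step 1: m = 0.928000, f(m) = 0.109452 > 0 → root in [0.928000, 1.320000]
step 2: m = 1.124000, f(m) = -0.161393 < 0 → root in [0.928000, 1.124000]
step 3: m = 1.026000, f(m) = -0.023484 < 0 → root in [0.928000, 1.026000]
Midpoint of [0.928000, 1.026000] = 0.977000

0.977000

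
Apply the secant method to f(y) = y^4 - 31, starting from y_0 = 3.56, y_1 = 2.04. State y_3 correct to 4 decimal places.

2.4023

f(y_0) = 129.620137, f(y_1) = -13.681085
y_2 = 2.040000 - (-13.681085)·(2.040000 - 3.560000)/(-13.681085 - (129.620137)) = 2.185116; f(y_2) = -8.201950
y_3 = 2.185116 - (-8.201950)·(2.185116 - 2.040000)/(-8.201950 - (-13.681085)) = 2.402345; f(y_3) = 2.307481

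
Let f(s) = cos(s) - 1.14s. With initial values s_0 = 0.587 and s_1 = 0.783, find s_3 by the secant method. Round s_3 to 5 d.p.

f(s_0) = 0.163426, f(s_1) = -0.183819
s_2 = 0.783000 - (-0.183819)·(0.783000 - 0.587000)/(-0.183819 - (0.163426)) = 0.679245; f(s_2) = 0.003709
s_3 = 0.679245 - (0.003709)·(0.679245 - 0.783000)/(0.003709 - (-0.183819)) = 0.681297; f(s_3) = 0.000079

0.68130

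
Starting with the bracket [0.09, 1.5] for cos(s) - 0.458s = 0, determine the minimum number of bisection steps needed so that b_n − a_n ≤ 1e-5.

Initial width b − a = 1.5 − 0.09 = 1.410000.
After n steps the width is (b−a)/2^n; need (b−a)/2^n ≤ 1e-5.
So n ≥ log₂(1.410000/1e-5) = log₂(141000.0000) ≈ 17.1053.
Hence n = 18.

18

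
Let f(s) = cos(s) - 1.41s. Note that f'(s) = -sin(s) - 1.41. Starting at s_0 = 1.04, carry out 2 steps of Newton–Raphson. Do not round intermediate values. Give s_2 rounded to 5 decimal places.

s_0 = 1.040000: f = -0.960180, f' = -2.272404 → s_1 = 1.040000 - (-0.960180)/(-2.272404) = 0.617461
s_1 = 0.617461: f = -0.055269, f' = -1.988967 → s_2 = 0.617461 - (-0.055269)/(-1.988967) = 0.589673

0.58967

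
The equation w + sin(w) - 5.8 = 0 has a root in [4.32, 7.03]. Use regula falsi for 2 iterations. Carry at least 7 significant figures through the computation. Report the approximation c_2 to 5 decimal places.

False-position update: c = (a·f(b) − b·f(a))/(f(b) − f(a)); replace the endpoint whose sign matches f(c).
f(4.320000) = -2.403998, f(7.030000) = 1.909305
step 1: c = 5.830405, f(c) = -0.407062 < 0 → new bracket [5.830405, 7.030000]
step 2: c = 6.041214, f(c) = 0.001596 > 0 → new bracket [5.830405, 6.041214]

6.04121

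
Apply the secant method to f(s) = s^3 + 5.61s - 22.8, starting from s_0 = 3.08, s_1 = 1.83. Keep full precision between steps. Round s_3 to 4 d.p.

f(s_0) = 23.696912, f(s_1) = -6.405213
s_2 = 1.830000 - (-6.405213)·(1.830000 - 3.080000)/(-6.405213 - (23.696912)) = 2.095978; f(s_2) = -1.833664
s_3 = 2.095978 - (-1.833664)·(2.095978 - 1.830000)/(-1.833664 - (-6.405213)) = 2.202663; f(s_3) = 0.243660

2.2027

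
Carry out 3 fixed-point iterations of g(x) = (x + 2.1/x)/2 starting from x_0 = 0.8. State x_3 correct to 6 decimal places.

x_1 = g(0.800000) = 1.712500
x_2 = g(1.712500) = 1.469389
x_3 = g(1.469389) = 1.449277

1.449277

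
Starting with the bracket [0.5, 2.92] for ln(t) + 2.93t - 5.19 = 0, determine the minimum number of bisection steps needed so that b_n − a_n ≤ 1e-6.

22

Initial width b − a = 2.92 − 0.5 = 2.420000.
After n steps the width is (b−a)/2^n; need (b−a)/2^n ≤ 1e-6.
So n ≥ log₂(2.420000/1e-6) = log₂(2420000.0000) ≈ 21.2066.
Hence n = 22.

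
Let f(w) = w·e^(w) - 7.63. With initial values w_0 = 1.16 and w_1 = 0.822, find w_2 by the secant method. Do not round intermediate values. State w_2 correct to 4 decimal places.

f(w_0) = -3.929677, f(w_1) = -5.759913
w_2 = 0.822000 - (-5.759913)·(0.822000 - 1.160000)/(-5.759913 - (-3.929677)) = 1.885716; f(w_2) = 4.798889

1.8857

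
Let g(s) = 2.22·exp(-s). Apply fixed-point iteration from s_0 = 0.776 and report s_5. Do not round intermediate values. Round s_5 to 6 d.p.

0.979699

s_1 = g(0.776000) = 1.021740
s_2 = g(1.021740) = 0.799129
s_3 = g(0.799129) = 0.998380
s_4 = g(0.998380) = 0.818017
s_5 = g(0.818017) = 0.979699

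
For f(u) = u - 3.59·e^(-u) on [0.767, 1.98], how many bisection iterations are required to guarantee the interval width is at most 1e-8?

27

Initial width b − a = 1.98 − 0.767 = 1.213000.
After n steps the width is (b−a)/2^n; need (b−a)/2^n ≤ 1e-8.
So n ≥ log₂(1.213000/1e-8) = log₂(121300000.0000) ≈ 26.8540.
Hence n = 27.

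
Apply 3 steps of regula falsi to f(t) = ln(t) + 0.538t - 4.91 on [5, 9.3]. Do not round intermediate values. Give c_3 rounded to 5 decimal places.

False-position update: c = (a·f(b) − b·f(a))/(f(b) − f(a)); replace the endpoint whose sign matches f(c).
f(5.000000) = -0.610562, f(9.300000) = 2.323414
step 1: c = 5.894832, f(c) = 0.035496 > 0 → new bracket [5.000000, 5.894832]
step 2: c = 5.845668, f(c) = 0.000670 > 0 → new bracket [5.000000, 5.845668]
step 3: c = 5.844741, f(c) = 0.000013 > 0 → new bracket [5.000000, 5.844741]

5.84474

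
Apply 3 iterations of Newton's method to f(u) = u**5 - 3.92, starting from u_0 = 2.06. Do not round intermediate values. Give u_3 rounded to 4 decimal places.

f'(u) = 5u**4
u_0 = 2.060000: f = 33.176770, f' = 90.040705 → u_1 = 2.060000 - (33.176770)/(90.040705) = 1.691536
u_1 = 1.691536: f = 9.928606, f' = 40.935005 → u_2 = 1.691536 - (9.928606)/(40.935005) = 1.448990
u_2 = 1.448990: f = 2.467447, f' = 22.041029 → u_3 = 1.448990 - (2.467447)/(22.041029) = 1.337042

1.3370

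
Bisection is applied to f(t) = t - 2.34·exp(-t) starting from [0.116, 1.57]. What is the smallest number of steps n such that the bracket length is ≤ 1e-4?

Initial width b − a = 1.57 − 0.116 = 1.454000.
After n steps the width is (b−a)/2^n; need (b−a)/2^n ≤ 1e-4.
So n ≥ log₂(1.454000/1e-4) = log₂(14540.0000) ≈ 13.8277.
Hence n = 14.

14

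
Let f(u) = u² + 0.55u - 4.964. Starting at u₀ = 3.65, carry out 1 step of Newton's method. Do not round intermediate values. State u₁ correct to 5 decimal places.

f'(u) = 2u + 0.55
u_0 = 3.650000: f = 10.366000, f' = 7.850000 → u_1 = 3.650000 - (10.366000)/(7.850000) = 2.329490

2.32949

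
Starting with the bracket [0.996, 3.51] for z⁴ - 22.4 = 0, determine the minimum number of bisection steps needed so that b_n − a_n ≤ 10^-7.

25

Initial width b − a = 3.51 − 0.996 = 2.514000.
After n steps the width is (b−a)/2^n; need (b−a)/2^n ≤ 10^-7.
So n ≥ log₂(2.514000/10^-7) = log₂(25140000.0000) ≈ 24.5835.
Hence n = 25.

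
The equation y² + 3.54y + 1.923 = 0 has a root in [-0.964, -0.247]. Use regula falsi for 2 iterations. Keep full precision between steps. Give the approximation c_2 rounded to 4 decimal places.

-0.6788

f(-0.964000) = -0.560264, f(-0.247000) = 1.109629
step 1: c = -0.723440, f(c) = -0.114612 < 0 → new bracket [-0.723440, -0.247000]
step 2: c = -0.678836, f(c) = -0.019262 < 0 → new bracket [-0.678836, -0.247000]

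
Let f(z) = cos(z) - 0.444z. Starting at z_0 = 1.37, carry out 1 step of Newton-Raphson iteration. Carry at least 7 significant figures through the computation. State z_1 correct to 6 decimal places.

f'(z) = -sin(z) - 0.444
z_0 = 1.370000: f = -0.408830, f' = -1.423908 → z_1 = 1.370000 - (-0.408830)/(-1.423908) = 1.082882

1.082882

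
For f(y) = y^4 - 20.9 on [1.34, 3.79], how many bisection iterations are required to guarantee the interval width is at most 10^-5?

Initial width b − a = 3.79 − 1.34 = 2.450000.
After n steps the width is (b−a)/2^n; need (b−a)/2^n ≤ 10^-5.
So n ≥ log₂(2.450000/10^-5) = log₂(245000.0000) ≈ 17.9024.
Hence n = 18.

18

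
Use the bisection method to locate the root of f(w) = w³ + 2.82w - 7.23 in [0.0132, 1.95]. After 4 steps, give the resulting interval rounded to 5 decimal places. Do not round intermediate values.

f(0.013200) = -7.192774, f(1.950000) = 5.683875 (opposite signs)
step 1: m = 0.981600, f(m) = -3.516079 < 0 → root in [0.981600, 1.950000]
step 2: m = 1.465800, f(m) = 0.052929 > 0 → root in [0.981600, 1.465800]
step 3: m = 1.223700, f(m) = -1.946747 < 0 → root in [1.223700, 1.465800]
step 4: m = 1.344750, f(m) = -1.006023 < 0 → root in [1.344750, 1.465800]

[1.34475, 1.46580]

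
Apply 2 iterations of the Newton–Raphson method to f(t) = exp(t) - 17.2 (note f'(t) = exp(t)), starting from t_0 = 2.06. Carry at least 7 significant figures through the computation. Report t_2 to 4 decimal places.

t_0 = 2.060000: f = -9.354030, f' = 7.845970 → t_1 = 2.060000 - (-9.354030)/(7.845970) = 3.252208
t_1 = 3.252208: f = 8.647355, f' = 25.847355 → t_2 = 3.252208 - (8.647355)/(25.847355) = 2.917654

2.9177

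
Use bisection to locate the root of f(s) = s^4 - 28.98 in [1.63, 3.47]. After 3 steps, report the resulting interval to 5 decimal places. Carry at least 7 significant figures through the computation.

f(1.630000) = -21.920882, f(3.470000) = 116.003273 (opposite signs)
step 1: m = 2.550000, f(m) = 13.302506 > 0 → root in [1.630000, 2.550000]
step 2: m = 2.090000, f(m) = -9.899702 < 0 → root in [2.090000, 2.550000]
step 3: m = 2.320000, f(m) = -0.009770 < 0 → root in [2.320000, 2.550000]

[2.32000, 2.55000]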